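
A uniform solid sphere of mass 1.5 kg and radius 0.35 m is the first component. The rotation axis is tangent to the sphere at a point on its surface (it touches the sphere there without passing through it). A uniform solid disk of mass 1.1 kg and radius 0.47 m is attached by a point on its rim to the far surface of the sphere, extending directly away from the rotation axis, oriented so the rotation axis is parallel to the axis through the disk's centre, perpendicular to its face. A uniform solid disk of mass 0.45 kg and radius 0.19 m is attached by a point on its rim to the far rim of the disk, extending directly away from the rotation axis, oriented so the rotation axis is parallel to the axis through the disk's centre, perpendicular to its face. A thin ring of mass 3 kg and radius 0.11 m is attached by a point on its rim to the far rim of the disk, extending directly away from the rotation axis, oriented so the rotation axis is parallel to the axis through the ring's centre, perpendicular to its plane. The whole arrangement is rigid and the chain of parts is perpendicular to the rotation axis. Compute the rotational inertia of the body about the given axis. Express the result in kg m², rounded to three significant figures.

Solid sphere: I_cm = (2/5)MR² = (2/5)(1.5)(0.35)² = 0.0735 kg m²; centre at d = 0.35 m, so I = I_cm + Md² gives I = 0.0735 + (1.5)(0.35)² = 0.25725 kg m².
Solid disk: I_cm = (1/2)MR² = (1/2)(1.1)(0.47)² = 0.1215 kg m²; centre at d = 0.35 + 0.35 + 0.47 = 1.17 m, so I = I_cm + Md² gives I = 0.1215 + (1.1)(1.17)² = 1.6273 kg m².
Solid disk: I_cm = (1/2)MR² = (1/2)(0.45)(0.19)² = 0.0081225 kg m²; centre at d = 0.35 + 0.35 + 0.47 + 0.47 + 0.19 = 1.83 m, so I = I_cm + Md² gives I = 0.0081225 + (0.45)(1.83)² = 1.5151 kg m².
Thin ring: I_cm = MR² = (3)(0.11)² = 0.0363 kg m²; centre at d = 0.35 + 0.35 + 0.47 + 0.47 + 0.19 + 0.19 + 0.11 = 2.13 m, so I = I_cm + Md² gives I = 0.0363 + (3)(2.13)² = 13.647 kg m².
Total I = 0.25725 + 1.6273 + 1.5151 + 13.647 = 17.047 kg m².

17.0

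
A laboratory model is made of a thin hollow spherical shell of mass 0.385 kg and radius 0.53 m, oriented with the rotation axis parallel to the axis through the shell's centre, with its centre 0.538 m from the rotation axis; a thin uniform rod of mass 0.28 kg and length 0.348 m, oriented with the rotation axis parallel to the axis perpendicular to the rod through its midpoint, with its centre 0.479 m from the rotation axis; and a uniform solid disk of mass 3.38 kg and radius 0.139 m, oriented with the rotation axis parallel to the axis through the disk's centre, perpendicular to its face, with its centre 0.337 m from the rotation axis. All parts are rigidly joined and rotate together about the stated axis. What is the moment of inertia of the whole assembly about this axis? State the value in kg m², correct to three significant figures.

0.667

Spherical shell: I_cm = (2/3)MR² = (2/3)(0.385)(0.53)² = 0.072098 kg m²; centre at d = 0.538 m, so the parallel axis theorem gives I = 0.072098 + (0.385)(0.538)² = 0.18353 kg m².
Thin rod: I_cm = (1/12)ML² = (1/12)(0.28)(0.348)² = 0.0028258 kg m²; centre at d = 0.479 m, so the parallel axis theorem gives I = 0.0028258 + (0.28)(0.479)² = 0.067069 kg m².
Solid disk: I_cm = (1/2)MR² = (1/2)(3.38)(0.139)² = 0.032652 kg m²; centre at d = 0.337 m, so the parallel axis theorem gives I = 0.032652 + (3.38)(0.337)² = 0.41652 kg m².
Total I = 0.18353 + 0.067069 + 0.41652 = 0.66712 kg m².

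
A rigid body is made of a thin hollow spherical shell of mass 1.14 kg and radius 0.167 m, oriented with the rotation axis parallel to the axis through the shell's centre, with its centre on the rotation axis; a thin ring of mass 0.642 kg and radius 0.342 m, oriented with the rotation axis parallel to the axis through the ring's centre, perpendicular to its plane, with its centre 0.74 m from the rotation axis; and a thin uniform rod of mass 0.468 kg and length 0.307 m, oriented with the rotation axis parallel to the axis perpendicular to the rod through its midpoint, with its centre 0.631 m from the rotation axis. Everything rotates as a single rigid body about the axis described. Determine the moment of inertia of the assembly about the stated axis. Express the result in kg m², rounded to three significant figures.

Spherical shell: I_cm = (2/3)MR² = (2/3)(1.14)(0.167)² = 0.021196 kg m²; axis through the centre, so I = 0.021196 kg m².
Thin ring: I_cm = MR² = (0.642)(0.342)² = 0.075091 kg m²; centre at d = 0.74 m, so I = I_cm + Md² gives I = 0.075091 + (0.642)(0.74)² = 0.42665 kg m².
Thin rod: I_cm = (1/12)ML² = (1/12)(0.468)(0.307)² = 0.0036757 kg m²; centre at d = 0.631 m, so I = I_cm + Md² gives I = 0.0036757 + (0.468)(0.631)² = 0.19002 kg m².
Total I = 0.021196 + 0.42665 + 0.19002 = 0.63786 kg m².

0.638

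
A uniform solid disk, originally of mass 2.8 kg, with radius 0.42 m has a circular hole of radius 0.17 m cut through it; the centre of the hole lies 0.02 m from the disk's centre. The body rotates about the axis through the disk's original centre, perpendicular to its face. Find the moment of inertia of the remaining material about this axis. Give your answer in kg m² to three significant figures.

Unpierced body about its centre: I₀ = (1/2)MR² = (1/2)(2.8)(0.42)² = 0.24696 kg m².
The removed disk has mass m = M·(r/R)² = (2.8)(0.17/0.42)² = 0.45873 kg (same uniform areal density).
Its moment of inertia about the rotation axis (parallel-axis theorem): I_hole = (1/2)mr² + md² = (1/2)(0.45873)(0.17)² + (0.45873)(0.02)² = 0.0068121 kg m².
Treating the hole as negative mass, I = I₀ − I_hole = 0.24696 − 0.0068121 = 0.24015 kg m².

0.240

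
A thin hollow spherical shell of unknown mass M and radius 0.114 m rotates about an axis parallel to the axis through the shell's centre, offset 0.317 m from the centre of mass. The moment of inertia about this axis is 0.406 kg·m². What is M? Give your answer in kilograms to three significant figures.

I = I_cm + Md² = (2/3)MR² + Md² = M·[0.666667·(0.114)² + (0.317)²] = M·0.10915.
So M = 0.406 / 0.10915 = 3.7195 kg.

3.72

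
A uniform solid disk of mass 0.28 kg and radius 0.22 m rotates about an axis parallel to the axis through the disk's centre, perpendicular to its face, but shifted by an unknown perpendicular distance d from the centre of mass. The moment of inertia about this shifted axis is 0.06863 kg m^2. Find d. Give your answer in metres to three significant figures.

0.470

About the centre-of-mass axis, I_cm = (1/2)MR² = (1/2)(0.28)(0.22)² = 0.006776 kg m^2.
Parallel axis theorem: I = I_cm + Md², so Md² = 0.06863 − 0.006776 = 0.061854 kg m^2.
d = √(0.061854 / 0.28) = 0.47001 m.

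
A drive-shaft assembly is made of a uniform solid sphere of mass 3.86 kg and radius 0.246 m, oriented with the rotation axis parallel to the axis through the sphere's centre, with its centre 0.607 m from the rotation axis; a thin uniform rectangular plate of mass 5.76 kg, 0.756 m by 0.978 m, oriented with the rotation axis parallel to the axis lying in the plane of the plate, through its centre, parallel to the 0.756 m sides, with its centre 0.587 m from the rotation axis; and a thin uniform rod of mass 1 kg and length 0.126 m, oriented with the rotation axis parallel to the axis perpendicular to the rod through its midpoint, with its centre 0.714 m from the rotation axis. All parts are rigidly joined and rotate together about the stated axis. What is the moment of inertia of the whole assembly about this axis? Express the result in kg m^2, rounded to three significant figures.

Solid sphere: I_cm = (2/5)MR² = (2/5)(3.86)(0.246)² = 0.093437 kg m^2; centre at d = 0.607 m, so I = I_cm + Md² gives I = 0.093437 + (3.86)(0.607)² = 1.5156 kg m^2.
Rectangular plate: I_cm = (1/12)Mb² = (1/12)(5.76)(0.978)² = 0.45911 kg m^2; centre at d = 0.587 m, so I = I_cm + Md² gives I = 0.45911 + (5.76)(0.587)² = 2.4438 kg m^2.
Thin rod: I_cm = (1/12)ML² = (1/12)(1)(0.126)² = 0.001323 kg m^2; centre at d = 0.714 m, so I = I_cm + Md² gives I = 0.001323 + (1)(0.714)² = 0.51112 kg m^2.
Total I = 1.5156 + 2.4438 + 0.51112 = 4.4706 kg m^2.

4.47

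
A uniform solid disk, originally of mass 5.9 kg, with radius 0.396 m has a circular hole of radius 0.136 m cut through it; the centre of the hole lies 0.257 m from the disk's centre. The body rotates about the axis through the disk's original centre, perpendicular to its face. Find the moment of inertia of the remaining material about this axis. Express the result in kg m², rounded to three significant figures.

0.410

Unpierced body about its centre: I₀ = (1/2)MR² = (1/2)(5.9)(0.396)² = 0.46261 kg m².
The removed disk has mass m = M·(r/R)² = (5.9)(0.136/0.396)² = 0.69589 kg (same uniform areal density).
Its moment of inertia about the rotation axis (parallel-axis theorem): I_hole = (1/2)mr² + md² = (1/2)(0.69589)(0.136)² + (0.69589)(0.257)² = 0.052398 kg m².
Treating the hole as negative mass, I = I₀ − I_hole = 0.46261 − 0.052398 = 0.41021 kg m².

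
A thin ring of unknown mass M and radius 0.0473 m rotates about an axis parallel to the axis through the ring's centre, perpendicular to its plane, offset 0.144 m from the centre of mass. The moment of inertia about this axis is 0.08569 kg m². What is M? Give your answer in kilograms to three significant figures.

I = I_cm + Md² = MR² + Md² = M·[1·(0.0473)² + (0.144)²] = M·0.022973.
So M = 0.08569 / 0.022973 = 3.73 kg.

3.73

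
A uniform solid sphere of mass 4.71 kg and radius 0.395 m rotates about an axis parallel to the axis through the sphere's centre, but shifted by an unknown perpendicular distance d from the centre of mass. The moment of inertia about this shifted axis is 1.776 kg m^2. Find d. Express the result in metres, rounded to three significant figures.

0.561

About the centre-of-mass axis, I_cm = (2/5)MR² = (2/5)(4.71)(0.395)² = 0.29395 kg m^2.
Parallel axis theorem: I = I_cm + Md², so Md² = 1.776 − 0.29395 = 1.482 kg m^2.
d = √(1.482 / 4.71) = 0.56095 m.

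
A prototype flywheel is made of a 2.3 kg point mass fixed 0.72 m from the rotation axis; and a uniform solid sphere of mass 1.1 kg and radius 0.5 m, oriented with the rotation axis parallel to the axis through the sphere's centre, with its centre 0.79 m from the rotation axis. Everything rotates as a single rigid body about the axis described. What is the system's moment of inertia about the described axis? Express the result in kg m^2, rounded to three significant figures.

Point mass: I_cm = 0; centre at d = 0.72 m, so I = I_cm + Md² gives I = 0 + (2.3)(0.72)² = 1.1923 kg m^2.
Solid sphere: I_cm = (2/5)MR² = (2/5)(1.1)(0.5)² = 0.11 kg m^2; centre at d = 0.79 m, so I = I_cm + Md² gives I = 0.11 + (1.1)(0.79)² = 0.79651 kg m^2.
Total I = 1.1923 + 0.79651 = 1.9888 kg m^2.

1.99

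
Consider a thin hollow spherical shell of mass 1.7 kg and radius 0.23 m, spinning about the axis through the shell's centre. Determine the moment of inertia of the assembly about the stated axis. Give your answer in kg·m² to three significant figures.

I_cm = (2/3)MR² = (2/3)(1.7)(0.23)² = 0.059953 kg·m²; axis through the centre, so I = 0.059953 kg·m².

0.0600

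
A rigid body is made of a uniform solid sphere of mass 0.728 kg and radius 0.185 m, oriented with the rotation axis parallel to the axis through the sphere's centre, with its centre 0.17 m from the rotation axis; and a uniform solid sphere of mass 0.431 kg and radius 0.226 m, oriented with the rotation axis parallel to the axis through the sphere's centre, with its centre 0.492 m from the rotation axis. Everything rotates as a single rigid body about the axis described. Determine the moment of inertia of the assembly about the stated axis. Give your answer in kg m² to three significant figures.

Solid sphere: I_cm = (2/5)MR² = (2/5)(0.728)(0.185)² = 0.0099663 kg m²; centre at d = 0.17 m, so I = I_cm + Md² gives I = 0.0099663 + (0.728)(0.17)² = 0.031006 kg m².
Solid sphere: I_cm = (2/5)MR² = (2/5)(0.431)(0.226)² = 0.0088055 kg m²; centre at d = 0.492 m, so I = I_cm + Md² gives I = 0.0088055 + (0.431)(0.492)² = 0.11314 kg m².
Total I = 0.031006 + 0.11314 = 0.14414 kg m².

0.144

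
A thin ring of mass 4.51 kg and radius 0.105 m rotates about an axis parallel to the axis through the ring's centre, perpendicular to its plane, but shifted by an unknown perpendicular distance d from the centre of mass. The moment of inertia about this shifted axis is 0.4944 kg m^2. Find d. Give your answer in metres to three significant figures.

About the centre-of-mass axis, I_cm = MR² = (4.51)(0.105)² = 0.049723 kg m^2.
Parallel axis theorem: I = I_cm + Md², so Md² = 0.4944 − 0.049723 = 0.44468 kg m^2.
d = √(0.44468 / 4.51) = 0.314 m.

0.314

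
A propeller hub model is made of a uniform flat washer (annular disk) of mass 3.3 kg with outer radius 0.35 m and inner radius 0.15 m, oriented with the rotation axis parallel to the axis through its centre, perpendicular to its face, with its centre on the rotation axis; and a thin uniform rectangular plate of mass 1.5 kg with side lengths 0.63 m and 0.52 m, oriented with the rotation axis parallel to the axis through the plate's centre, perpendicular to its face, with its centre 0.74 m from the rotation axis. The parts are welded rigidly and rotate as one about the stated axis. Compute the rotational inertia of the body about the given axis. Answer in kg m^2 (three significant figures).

1.14

Annular disk: I_cm = (1/2)M(R²+r²) = (1/2)(3.3)[(0.35)² + (0.15)²] = 0.23925 kg m^2; axis through the centre, so I = 0.23925 kg m^2.
Rectangular plate: I_cm = (1/12)M(a²+b²) = (1/12)(1.5)[(0.63)² + (0.52)²] = 0.083413 kg m^2; centre at d = 0.74 m, so the parallel axis theorem gives I = 0.083413 + (1.5)(0.74)² = 0.90481 kg m^2.
Total I = 0.23925 + 0.90481 = 1.1441 kg m^2.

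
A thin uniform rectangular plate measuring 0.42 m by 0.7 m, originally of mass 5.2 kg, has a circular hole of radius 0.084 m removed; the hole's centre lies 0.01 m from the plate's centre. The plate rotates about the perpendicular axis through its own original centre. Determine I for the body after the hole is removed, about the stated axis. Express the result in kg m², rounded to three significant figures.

Unpierced body about its centre: I₀ = (1/12)M(a²+b²) = (1/12)(5.2)[(0.42)² + (0.7)²] = 0.28877 kg m².
The removed disk has mass m = M·πr²/(ab) = (5.2)·π(0.084)²/(0.42·0.7) = 0.39207 kg (same uniform areal density).
Its moment of inertia about the rotation axis (parallel-axis theorem): I_hole = (1/2)mr² + md² = (1/2)(0.39207)(0.084)² + (0.39207)(0.01)² = 0.0014224 kg m².
Treating the hole as negative mass, I = I₀ − I_hole = 0.28877 − 0.0014224 = 0.28735 kg m².

0.287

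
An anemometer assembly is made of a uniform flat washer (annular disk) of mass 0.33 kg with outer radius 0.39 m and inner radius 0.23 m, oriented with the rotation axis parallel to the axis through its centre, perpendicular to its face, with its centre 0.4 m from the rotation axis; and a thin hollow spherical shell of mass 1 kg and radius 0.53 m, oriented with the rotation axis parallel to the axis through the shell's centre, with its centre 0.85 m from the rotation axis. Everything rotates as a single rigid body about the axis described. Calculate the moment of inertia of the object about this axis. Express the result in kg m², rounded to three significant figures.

0.996

Annular disk: I_cm = (1/2)M(R²+r²) = (1/2)(0.33)[(0.39)² + (0.23)²] = 0.033825 kg m²; centre at d = 0.4 m, so the parallel axis theorem gives I = 0.033825 + (0.33)(0.4)² = 0.086625 kg m².
Spherical shell: I_cm = (2/3)MR² = (2/3)(1)(0.53)² = 0.18727 kg m²; centre at d = 0.85 m, so the parallel axis theorem gives I = 0.18727 + (1)(0.85)² = 0.90977 kg m².
Total I = 0.086625 + 0.90977 = 0.99639 kg m².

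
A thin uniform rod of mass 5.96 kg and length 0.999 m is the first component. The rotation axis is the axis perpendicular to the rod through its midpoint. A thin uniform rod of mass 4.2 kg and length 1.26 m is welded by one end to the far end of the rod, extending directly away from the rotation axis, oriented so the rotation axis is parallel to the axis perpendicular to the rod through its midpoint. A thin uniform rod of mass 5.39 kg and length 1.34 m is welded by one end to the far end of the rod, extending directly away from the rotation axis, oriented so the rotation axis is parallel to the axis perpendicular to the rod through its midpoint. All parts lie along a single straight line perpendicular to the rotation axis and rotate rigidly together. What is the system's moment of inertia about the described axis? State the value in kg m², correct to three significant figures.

39.0

Thin rod: I_cm = (1/12)ML² = (1/12)(5.96)(0.999)² = 0.49567 kg m²; axis through the centre, so I = 0.49567 kg m².
Thin rod: I_cm = (1/12)ML² = (1/12)(4.2)(1.26)² = 0.55566 kg m²; centre at d = 0.4995 + 0.63 = 1.1295 m, so the parallel axis theorem gives I = 0.55566 + (4.2)(1.1295)² = 5.9139 kg m².
Thin rod: I_cm = (1/12)ML² = (1/12)(5.39)(1.34)² = 0.80652 kg m²; centre at d = 0.4995 + 0.63 + 0.63 + 0.67 = 2.4295 m, so the parallel axis theorem gives I = 0.80652 + (5.39)(2.4295)² = 32.621 kg m².
Total I = 0.49567 + 5.9139 + 32.621 = 39.03 kg m².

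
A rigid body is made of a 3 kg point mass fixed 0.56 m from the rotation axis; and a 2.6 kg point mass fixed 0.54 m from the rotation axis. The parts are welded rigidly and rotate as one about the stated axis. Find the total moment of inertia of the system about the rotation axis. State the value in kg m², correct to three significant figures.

Point mass: I_cm = 0; centre at d = 0.56 m, so I = I_cm + Md² gives I = 0 + (3)(0.56)² = 0.9408 kg m².
Point mass: I_cm = 0; centre at d = 0.54 m, so I = I_cm + Md² gives I = 0 + (2.6)(0.54)² = 0.75816 kg m².
Total I = 0.9408 + 0.75816 = 1.699 kg m².

1.70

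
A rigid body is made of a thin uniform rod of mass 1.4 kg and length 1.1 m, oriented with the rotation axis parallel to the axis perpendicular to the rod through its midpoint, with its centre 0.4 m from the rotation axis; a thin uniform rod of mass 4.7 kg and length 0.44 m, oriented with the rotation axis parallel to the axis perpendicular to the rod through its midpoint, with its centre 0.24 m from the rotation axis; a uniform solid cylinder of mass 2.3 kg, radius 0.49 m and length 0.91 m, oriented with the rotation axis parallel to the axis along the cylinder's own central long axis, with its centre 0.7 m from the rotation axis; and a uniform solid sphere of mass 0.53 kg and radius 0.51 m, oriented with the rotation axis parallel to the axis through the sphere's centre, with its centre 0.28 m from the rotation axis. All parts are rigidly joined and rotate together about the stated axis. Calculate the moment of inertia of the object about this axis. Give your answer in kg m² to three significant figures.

2.21

Thin rod: I_cm = (1/12)ML² = (1/12)(1.4)(1.1)² = 0.14117 kg m²; centre at d = 0.4 m, so the parallel axis theorem gives I = 0.14117 + (1.4)(0.4)² = 0.36517 kg m².
Thin rod: I_cm = (1/12)ML² = (1/12)(4.7)(0.44)² = 0.075827 kg m²; centre at d = 0.24 m, so the parallel axis theorem gives I = 0.075827 + (4.7)(0.24)² = 0.34655 kg m².
Solid cylinder: I_cm = (1/2)MR² = (1/2)(2.3)(0.49)² = 0.27611 kg m²; centre at d = 0.7 m, so the parallel axis theorem gives I = 0.27611 + (2.3)(0.7)² = 1.4031 kg m².
Solid sphere: I_cm = (2/5)MR² = (2/5)(0.53)(0.51)² = 0.055141 kg m²; centre at d = 0.28 m, so the parallel axis theorem gives I = 0.055141 + (0.53)(0.28)² = 0.096693 kg m².
Total I = 0.36517 + 0.34655 + 1.4031 + 0.096693 = 2.2115 kg m².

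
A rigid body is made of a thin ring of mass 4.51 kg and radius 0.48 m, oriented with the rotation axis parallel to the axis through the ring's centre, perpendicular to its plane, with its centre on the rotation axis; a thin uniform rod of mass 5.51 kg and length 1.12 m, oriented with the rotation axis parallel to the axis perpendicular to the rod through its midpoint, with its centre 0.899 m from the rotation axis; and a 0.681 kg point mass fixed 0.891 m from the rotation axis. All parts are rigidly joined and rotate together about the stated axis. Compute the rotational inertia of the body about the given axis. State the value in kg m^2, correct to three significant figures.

Thin ring: I_cm = MR² = (4.51)(0.48)² = 1.0391 kg m^2; axis through the centre, so I = 1.0391 kg m^2.
Thin rod: I_cm = (1/12)ML² = (1/12)(5.51)(1.12)² = 0.57598 kg m^2; centre at d = 0.899 m, so the parallel axis theorem gives I = 0.57598 + (5.51)(0.899)² = 5.0292 kg m^2.
Point mass: I_cm = 0; centre at d = 0.891 m, so the parallel axis theorem gives I = 0 + (0.681)(0.891)² = 0.54063 kg m^2.
Total I = 1.0391 + 5.0292 + 0.54063 = 6.6089 kg m^2.

6.61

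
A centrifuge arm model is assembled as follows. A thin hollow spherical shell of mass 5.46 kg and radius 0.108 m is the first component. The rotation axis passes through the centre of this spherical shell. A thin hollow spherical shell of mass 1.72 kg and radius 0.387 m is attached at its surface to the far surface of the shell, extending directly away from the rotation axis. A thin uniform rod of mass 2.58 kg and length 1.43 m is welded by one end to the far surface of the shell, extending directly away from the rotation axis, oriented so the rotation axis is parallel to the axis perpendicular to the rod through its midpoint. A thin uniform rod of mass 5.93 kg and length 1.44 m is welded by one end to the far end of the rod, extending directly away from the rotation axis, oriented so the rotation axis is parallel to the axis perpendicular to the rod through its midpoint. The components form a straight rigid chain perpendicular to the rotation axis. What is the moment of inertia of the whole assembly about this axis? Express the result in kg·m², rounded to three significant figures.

63.2

Spherical shell: I_cm = (2/3)MR² = (2/3)(5.46)(0.108)² = 0.042457 kg·m²; axis through the centre, so I = 0.042457 kg·m².
Spherical shell: I_cm = (2/3)MR² = (2/3)(1.72)(0.387)² = 0.17174 kg·m²; centre at d = 0.108 + 0.387 = 0.495 m, so the parallel axis theorem gives I = 0.17174 + (1.72)(0.495)² = 0.59318 kg·m².
Thin rod: I_cm = (1/12)ML² = (1/12)(2.58)(1.43)² = 0.43965 kg·m²; centre at d = 0.108 + 0.387 + 0.387 + 0.715 = 1.597 m, so the parallel axis theorem gives I = 0.43965 + (2.58)(1.597)² = 7.0197 kg·m².
Thin rod: I_cm = (1/12)ML² = (1/12)(5.93)(1.44)² = 1.0247 kg·m²; centre at d = 0.108 + 0.387 + 0.387 + 0.715 + 0.715 + 0.72 = 3.032 m, so the parallel axis theorem gives I = 1.0247 + (5.93)(3.032)² = 55.539 kg·m².
Total I = 0.042457 + 0.59318 + 7.0197 + 55.539 = 63.195 kg·m².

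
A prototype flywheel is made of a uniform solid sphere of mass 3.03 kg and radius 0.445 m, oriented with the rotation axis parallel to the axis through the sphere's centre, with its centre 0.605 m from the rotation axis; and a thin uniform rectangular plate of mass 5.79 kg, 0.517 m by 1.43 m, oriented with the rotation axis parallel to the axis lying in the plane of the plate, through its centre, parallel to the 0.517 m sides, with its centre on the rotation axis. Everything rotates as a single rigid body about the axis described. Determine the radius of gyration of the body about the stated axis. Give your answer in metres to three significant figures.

0.515

Solid sphere: I_cm = (2/5)MR² = (2/5)(3.03)(0.445)² = 0.24001 kg m²; centre at d = 0.605 m, so the parallel axis theorem gives I = 0.24001 + (3.03)(0.605)² = 1.3491 kg m².
Rectangular plate: I_cm = (1/12)Mb² = (1/12)(5.79)(1.43)² = 0.98666 kg m²; axis through the centre, so I = 0.98666 kg m².
Total I = 2.3357 kg m²; total mass M = 8.82 kg.
k = √(I/M) = √(2.3357/8.82) = 0.51461 m.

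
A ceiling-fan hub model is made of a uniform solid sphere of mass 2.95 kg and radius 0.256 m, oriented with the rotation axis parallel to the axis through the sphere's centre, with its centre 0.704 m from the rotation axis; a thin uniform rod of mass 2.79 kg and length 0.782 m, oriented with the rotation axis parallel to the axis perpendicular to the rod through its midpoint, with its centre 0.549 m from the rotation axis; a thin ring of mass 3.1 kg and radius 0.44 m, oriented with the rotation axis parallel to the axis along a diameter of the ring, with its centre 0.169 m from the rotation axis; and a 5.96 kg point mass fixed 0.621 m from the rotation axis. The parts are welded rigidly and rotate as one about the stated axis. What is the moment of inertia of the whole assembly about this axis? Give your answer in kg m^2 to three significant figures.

Solid sphere: I_cm = (2/5)MR² = (2/5)(2.95)(0.256)² = 0.077332 kg m^2; centre at d = 0.704 m, so the parallel axis theorem gives I = 0.077332 + (2.95)(0.704)² = 1.5394 kg m^2.
Thin rod: I_cm = (1/12)ML² = (1/12)(2.79)(0.782)² = 0.14218 kg m^2; centre at d = 0.549 m, so the parallel axis theorem gives I = 0.14218 + (2.79)(0.549)² = 0.98309 kg m^2.
Thin ring: I_cm = (1/2)MR² = (1/2)(3.1)(0.44)² = 0.30008 kg m^2; centre at d = 0.169 m, so the parallel axis theorem gives I = 0.30008 + (3.1)(0.169)² = 0.38862 kg m^2.
Point mass: I_cm = 0; centre at d = 0.621 m, so the parallel axis theorem gives I = 0 + (5.96)(0.621)² = 2.2984 kg m^2.
Total I = 1.5394 + 0.98309 + 0.38862 + 2.2984 = 5.2095 kg m^2.

5.21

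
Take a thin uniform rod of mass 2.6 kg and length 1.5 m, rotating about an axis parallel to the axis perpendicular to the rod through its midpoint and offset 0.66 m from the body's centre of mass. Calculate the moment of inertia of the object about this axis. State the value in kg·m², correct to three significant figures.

I_cm = (1/12)ML² = (1/12)(2.6)(1.5)² = 0.4875 kg·m²; centre at d = 0.66 m, so I = I_cm + Md² gives I = 0.4875 + (2.6)(0.66)² = 1.6201 kg·m².

1.62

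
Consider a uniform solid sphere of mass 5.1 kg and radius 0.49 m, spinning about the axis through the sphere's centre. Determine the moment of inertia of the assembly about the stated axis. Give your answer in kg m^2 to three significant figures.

I_cm = (2/5)MR² = (2/5)(5.1)(0.49)² = 0.4898 kg m^2; axis through the centre, so I = 0.4898 kg m^2.

0.490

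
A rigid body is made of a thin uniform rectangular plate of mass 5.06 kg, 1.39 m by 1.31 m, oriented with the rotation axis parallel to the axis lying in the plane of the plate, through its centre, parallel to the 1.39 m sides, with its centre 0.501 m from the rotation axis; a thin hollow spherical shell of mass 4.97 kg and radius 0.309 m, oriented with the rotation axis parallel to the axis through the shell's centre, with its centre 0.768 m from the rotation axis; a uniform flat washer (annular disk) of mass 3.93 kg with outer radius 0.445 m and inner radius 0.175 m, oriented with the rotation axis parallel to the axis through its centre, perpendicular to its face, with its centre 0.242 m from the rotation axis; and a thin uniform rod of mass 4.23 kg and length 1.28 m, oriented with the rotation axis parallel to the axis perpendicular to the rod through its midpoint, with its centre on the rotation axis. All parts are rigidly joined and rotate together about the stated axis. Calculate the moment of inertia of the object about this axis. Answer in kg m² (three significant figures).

6.50

Rectangular plate: I_cm = (1/12)Mb² = (1/12)(5.06)(1.31)² = 0.72362 kg m²; centre at d = 0.501 m, so the parallel axis theorem gives I = 0.72362 + (5.06)(0.501)² = 1.9937 kg m².
Spherical shell: I_cm = (2/3)MR² = (2/3)(4.97)(0.309)² = 0.31636 kg m²; centre at d = 0.768 m, so the parallel axis theorem gives I = 0.31636 + (4.97)(0.768)² = 3.2478 kg m².
Annular disk: I_cm = (1/2)M(R²+r²) = (1/2)(3.93)[(0.445)² + (0.175)²] = 0.4493 kg m²; centre at d = 0.242 m, so the parallel axis theorem gives I = 0.4493 + (3.93)(0.242)² = 0.67945 kg m².
Thin rod: I_cm = (1/12)ML² = (1/12)(4.23)(1.28)² = 0.57754 kg m²; axis through the centre, so I = 0.57754 kg m².
Total I = 1.9937 + 3.2478 + 0.67945 + 0.57754 = 6.4985 kg m².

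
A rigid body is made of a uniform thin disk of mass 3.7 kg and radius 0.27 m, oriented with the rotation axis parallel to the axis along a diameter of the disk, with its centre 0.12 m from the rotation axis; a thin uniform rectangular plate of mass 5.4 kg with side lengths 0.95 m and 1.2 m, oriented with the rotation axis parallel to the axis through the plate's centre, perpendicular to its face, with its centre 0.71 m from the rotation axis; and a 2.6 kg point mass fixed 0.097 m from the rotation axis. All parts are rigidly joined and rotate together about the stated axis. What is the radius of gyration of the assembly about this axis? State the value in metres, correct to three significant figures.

0.579

Thin disk: I_cm = (1/4)MR² = (1/4)(3.7)(0.27)² = 0.067433 kg·m²; centre at d = 0.12 m, so I = I_cm + Md² gives I = 0.067433 + (3.7)(0.12)² = 0.12071 kg·m².
Rectangular plate: I_cm = (1/12)M(a²+b²) = (1/12)(5.4)[(0.95)² + (1.2)²] = 1.0541 kg·m²; centre at d = 0.71 m, so I = I_cm + Md² gives I = 1.0541 + (5.4)(0.71)² = 3.7763 kg·m².
Point mass: I_cm = 0; centre at d = 0.097 m, so I = I_cm + Md² gives I = 0 + (2.6)(0.097)² = 0.024463 kg·m².
Total I = 3.9214 kg·m²; total mass M = 11.7 kg.
k = √(I/M) = √(3.9214/11.7) = 0.57894 m.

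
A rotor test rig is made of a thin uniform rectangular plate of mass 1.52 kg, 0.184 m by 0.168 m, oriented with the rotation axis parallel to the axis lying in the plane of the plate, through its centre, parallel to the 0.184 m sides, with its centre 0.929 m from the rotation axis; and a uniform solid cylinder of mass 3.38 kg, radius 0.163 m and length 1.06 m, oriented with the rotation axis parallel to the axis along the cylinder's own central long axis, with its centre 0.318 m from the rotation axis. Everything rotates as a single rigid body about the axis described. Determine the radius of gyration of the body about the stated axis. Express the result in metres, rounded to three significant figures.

Rectangular plate: I_cm = (1/12)Mb² = (1/12)(1.52)(0.168)² = 0.003575 kg·m²; centre at d = 0.929 m, so the parallel axis theorem gives I = 0.003575 + (1.52)(0.929)² = 1.3154 kg·m².
Solid cylinder: I_cm = (1/2)MR² = (1/2)(3.38)(0.163)² = 0.044902 kg·m²; centre at d = 0.318 m, so the parallel axis theorem gives I = 0.044902 + (3.38)(0.318)² = 0.3867 kg·m².
Total I = 1.7021 kg·m²; total mass M = 4.9 kg.
k = √(I/M) = √(1.7021/4.9) = 0.58938 m.

0.589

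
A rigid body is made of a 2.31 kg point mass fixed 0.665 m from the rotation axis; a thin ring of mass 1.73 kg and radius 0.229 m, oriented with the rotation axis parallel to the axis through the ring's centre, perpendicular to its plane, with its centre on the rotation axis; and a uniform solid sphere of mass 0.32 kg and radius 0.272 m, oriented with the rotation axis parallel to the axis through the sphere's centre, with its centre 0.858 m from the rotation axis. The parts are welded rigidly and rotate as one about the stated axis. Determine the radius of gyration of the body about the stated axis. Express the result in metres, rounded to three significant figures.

Point mass: I_cm = 0; centre at d = 0.665 m, so the parallel axis theorem gives I = 0 + (2.31)(0.665)² = 1.0215 kg·m².
Thin ring: I_cm = MR² = (1.73)(0.229)² = 0.090723 kg·m²; axis through the centre, so I = 0.090723 kg·m².
Solid sphere: I_cm = (2/5)MR² = (2/5)(0.32)(0.272)² = 0.00947 kg·m²; centre at d = 0.858 m, so the parallel axis theorem gives I = 0.00947 + (0.32)(0.858)² = 0.24504 kg·m².
Total I = 1.3573 kg·m²; total mass M = 4.36 kg.
k = √(I/M) = √(1.3573/4.36) = 0.55795 m.

0.558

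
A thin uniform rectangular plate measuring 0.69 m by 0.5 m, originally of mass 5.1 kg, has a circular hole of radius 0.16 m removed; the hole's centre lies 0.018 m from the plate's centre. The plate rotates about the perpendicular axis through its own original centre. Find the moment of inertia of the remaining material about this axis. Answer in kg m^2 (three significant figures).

Unpierced body about its centre: I₀ = (1/12)M(a²+b²) = (1/12)(5.1)[(0.69)² + (0.5)²] = 0.30859 kg m^2.
The removed disk has mass m = M·πr²/(ab) = (5.1)·π(0.16)²/(0.69·0.5) = 1.1889 kg (same uniform areal density).
Its moment of inertia about the rotation axis (parallel-axis theorem): I_hole = (1/2)mr² + md² = (1/2)(1.1889)(0.16)² + (1.1889)(0.018)² = 0.015603 kg m^2.
Treating the hole as negative mass, I = I₀ − I_hole = 0.30859 − 0.015603 = 0.29299 kg m^2.

0.293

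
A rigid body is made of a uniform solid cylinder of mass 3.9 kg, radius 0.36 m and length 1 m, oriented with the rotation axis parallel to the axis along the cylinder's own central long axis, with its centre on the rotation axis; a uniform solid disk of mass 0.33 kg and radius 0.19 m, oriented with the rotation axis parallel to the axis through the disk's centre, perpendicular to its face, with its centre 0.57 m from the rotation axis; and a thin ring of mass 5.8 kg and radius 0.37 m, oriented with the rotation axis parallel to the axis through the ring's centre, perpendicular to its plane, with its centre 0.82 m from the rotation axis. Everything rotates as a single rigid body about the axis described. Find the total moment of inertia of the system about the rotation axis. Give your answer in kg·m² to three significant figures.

Solid cylinder: I_cm = (1/2)MR² = (1/2)(3.9)(0.36)² = 0.25272 kg·m²; axis through the centre, so I = 0.25272 kg·m².
Solid disk: I_cm = (1/2)MR² = (1/2)(0.33)(0.19)² = 0.0059565 kg·m²; centre at d = 0.57 m, so I = I_cm + Md² gives I = 0.0059565 + (0.33)(0.57)² = 0.11317 kg·m².
Thin ring: I_cm = MR² = (5.8)(0.37)² = 0.79402 kg·m²; centre at d = 0.82 m, so I = I_cm + Md² gives I = 0.79402 + (5.8)(0.82)² = 4.6939 kg·m².
Total I = 0.25272 + 0.11317 + 4.6939 = 5.0598 kg·m².

5.06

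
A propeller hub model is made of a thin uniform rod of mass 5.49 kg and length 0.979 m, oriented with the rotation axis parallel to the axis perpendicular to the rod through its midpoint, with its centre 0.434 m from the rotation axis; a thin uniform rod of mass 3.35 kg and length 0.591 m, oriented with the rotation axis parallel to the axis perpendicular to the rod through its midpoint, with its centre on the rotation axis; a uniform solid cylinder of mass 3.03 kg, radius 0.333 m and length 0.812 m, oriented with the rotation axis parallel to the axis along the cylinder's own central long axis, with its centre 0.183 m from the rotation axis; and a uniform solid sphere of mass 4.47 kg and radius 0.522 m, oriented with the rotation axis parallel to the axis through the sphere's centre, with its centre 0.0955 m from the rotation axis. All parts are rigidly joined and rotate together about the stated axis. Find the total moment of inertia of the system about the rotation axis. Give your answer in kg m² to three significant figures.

2.37

Thin rod: I_cm = (1/12)ML² = (1/12)(5.49)(0.979)² = 0.43849 kg m²; centre at d = 0.434 m, so the parallel axis theorem gives I = 0.43849 + (5.49)(0.434)² = 1.4726 kg m².
Thin rod: I_cm = (1/12)ML² = (1/12)(3.35)(0.591)² = 0.097508 kg m²; axis through the centre, so I = 0.097508 kg m².
Solid cylinder: I_cm = (1/2)MR² = (1/2)(3.03)(0.333)² = 0.168 kg m²; centre at d = 0.183 m, so the parallel axis theorem gives I = 0.168 + (3.03)(0.183)² = 0.26947 kg m².
Solid sphere: I_cm = (2/5)MR² = (2/5)(4.47)(0.522)² = 0.4872 kg m²; centre at d = 0.0955 m, so the parallel axis theorem gives I = 0.4872 + (4.47)(0.0955)² = 0.52797 kg m².
Total I = 1.4726 + 0.097508 + 0.26947 + 0.52797 = 2.3675 kg m².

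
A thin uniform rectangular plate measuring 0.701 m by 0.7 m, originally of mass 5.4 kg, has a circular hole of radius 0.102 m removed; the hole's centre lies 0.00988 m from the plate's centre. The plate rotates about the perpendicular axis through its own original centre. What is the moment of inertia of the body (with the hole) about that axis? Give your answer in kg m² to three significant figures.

Unpierced body about its centre: I₀ = (1/12)M(a²+b²) = (1/12)(5.4)[(0.701)² + (0.7)²] = 0.44163 kg m².
The removed disk has mass m = M·πr²/(ab) = (5.4)·π(0.102)²/(0.701·0.7) = 0.35969 kg (same uniform areal density).
Its moment of inertia about the rotation axis (parallel-axis theorem): I_hole = (1/2)mr² + md² = (1/2)(0.35969)(0.102)² + (0.35969)(0.00988)² = 0.0019062 kg m².
Treating the hole as negative mass, I = I₀ − I_hole = 0.44163 − 0.0019062 = 0.43972 kg m².

0.440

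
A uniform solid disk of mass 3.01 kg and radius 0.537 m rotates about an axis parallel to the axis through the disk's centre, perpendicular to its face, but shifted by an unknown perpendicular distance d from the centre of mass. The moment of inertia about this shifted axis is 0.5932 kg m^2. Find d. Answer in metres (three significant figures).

About the centre-of-mass axis, I_cm = (1/2)MR² = (1/2)(3.01)(0.537)² = 0.434 kg m^2.
Parallel axis theorem: I = I_cm + Md², so Md² = 0.5932 − 0.434 = 0.1592 kg m^2.
d = √(0.1592 / 3.01) = 0.22998 m.

0.230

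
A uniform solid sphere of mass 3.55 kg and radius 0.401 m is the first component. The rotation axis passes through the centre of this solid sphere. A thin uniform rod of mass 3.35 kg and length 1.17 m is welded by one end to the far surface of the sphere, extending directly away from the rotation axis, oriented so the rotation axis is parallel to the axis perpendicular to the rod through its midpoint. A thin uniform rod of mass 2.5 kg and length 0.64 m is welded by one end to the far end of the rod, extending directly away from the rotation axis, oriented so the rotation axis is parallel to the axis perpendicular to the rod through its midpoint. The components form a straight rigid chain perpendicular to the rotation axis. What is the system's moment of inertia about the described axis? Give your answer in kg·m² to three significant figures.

12.9

Solid sphere: I_cm = (2/5)MR² = (2/5)(3.55)(0.401)² = 0.22834 kg·m²; axis through the centre, so I = 0.22834 kg·m².
Thin rod: I_cm = (1/12)ML² = (1/12)(3.35)(1.17)² = 0.38215 kg·m²; centre at d = 0.401 + 0.585 = 0.986 m, so I = I_cm + Md² gives I = 0.38215 + (3.35)(0.986)² = 3.639 kg·m².
Thin rod: I_cm = (1/12)ML² = (1/12)(2.5)(0.64)² = 0.085333 kg·m²; centre at d = 0.401 + 0.585 + 0.585 + 0.32 = 1.891 m, so I = I_cm + Md² gives I = 0.085333 + (2.5)(1.891)² = 9.025 kg·m².
Total I = 0.22834 + 3.639 + 9.025 = 12.892 kg·m².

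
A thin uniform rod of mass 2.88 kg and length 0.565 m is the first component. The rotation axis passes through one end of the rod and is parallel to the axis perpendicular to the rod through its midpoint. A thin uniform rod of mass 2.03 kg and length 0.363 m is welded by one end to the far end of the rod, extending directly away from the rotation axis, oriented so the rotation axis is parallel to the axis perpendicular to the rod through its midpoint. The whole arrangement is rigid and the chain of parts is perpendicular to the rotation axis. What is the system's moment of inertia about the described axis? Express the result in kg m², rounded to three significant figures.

Thin rod: I_cm = (1/12)ML² = (1/12)(2.88)(0.565)² = 0.076614 kg m²; centre at d = 0.2825 m, so the parallel axis theorem gives I = 0.076614 + (2.88)(0.2825)² = 0.30646 kg m².
Thin rod: I_cm = (1/12)ML² = (1/12)(2.03)(0.363)² = 0.022291 kg m²; centre at d = 0.2825 + 0.2825 + 0.1815 = 0.7465 m, so the parallel axis theorem gives I = 0.022291 + (2.03)(0.7465)² = 1.1535 kg m².
Total I = 0.30646 + 1.1535 = 1.46 kg m².

1.46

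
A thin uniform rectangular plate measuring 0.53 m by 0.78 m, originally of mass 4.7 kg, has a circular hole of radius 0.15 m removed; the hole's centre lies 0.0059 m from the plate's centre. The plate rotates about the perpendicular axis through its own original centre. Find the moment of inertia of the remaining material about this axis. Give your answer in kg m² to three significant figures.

Unpierced body about its centre: I₀ = (1/12)M(a²+b²) = (1/12)(4.7)[(0.53)² + (0.78)²] = 0.34831 kg m².
The removed disk has mass m = M·πr²/(ab) = (4.7)·π(0.15)²/(0.53·0.78) = 0.80364 kg (same uniform areal density).
Its moment of inertia about the rotation axis (parallel-axis theorem): I_hole = (1/2)mr² + md² = (1/2)(0.80364)(0.15)² + (0.80364)(0.0059)² = 0.0090689 kg m².
Treating the hole as negative mass, I = I₀ − I_hole = 0.34831 − 0.0090689 = 0.33924 kg m².

0.339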